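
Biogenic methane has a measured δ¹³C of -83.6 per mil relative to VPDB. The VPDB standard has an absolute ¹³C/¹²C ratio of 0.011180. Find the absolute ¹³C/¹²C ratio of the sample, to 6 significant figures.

0.0102454

R_sample = R_standard × (δ¹³C/1000 + 1)
R_sample = 0.011180 × (-83.6/1000 + 1) = 0.011180 × 0.916400
R_sample = 0.0102454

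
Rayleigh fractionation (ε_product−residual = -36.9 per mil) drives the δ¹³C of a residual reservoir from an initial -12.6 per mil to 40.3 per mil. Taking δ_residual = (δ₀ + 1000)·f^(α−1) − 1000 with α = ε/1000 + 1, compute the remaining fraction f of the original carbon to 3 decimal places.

0.243

α − 1 = ε/1000 = -0.0369
(δ_res + 1000)/(δ₀ + 1000) = (40.3 + 1000)/(-12.6 + 1000) = 1040.3/987.4 = 1.053575
f = 1.053575^(1/-0.0369) = exp(ln(1.053575)/-0.0369) = exp(0.05219/-0.0369)
f = exp(-1.4143) = 0.2431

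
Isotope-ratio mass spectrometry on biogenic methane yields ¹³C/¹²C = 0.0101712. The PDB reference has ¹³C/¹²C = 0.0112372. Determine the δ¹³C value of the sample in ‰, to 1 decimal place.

-94.9‰

δ¹³C = (R_sample / R_standard − 1) × 1000
R_sample / R_standard = 0.0101712 / 0.0112372 = 0.905137
δ¹³C = (0.905137 − 1) × 1000 = -94.86‰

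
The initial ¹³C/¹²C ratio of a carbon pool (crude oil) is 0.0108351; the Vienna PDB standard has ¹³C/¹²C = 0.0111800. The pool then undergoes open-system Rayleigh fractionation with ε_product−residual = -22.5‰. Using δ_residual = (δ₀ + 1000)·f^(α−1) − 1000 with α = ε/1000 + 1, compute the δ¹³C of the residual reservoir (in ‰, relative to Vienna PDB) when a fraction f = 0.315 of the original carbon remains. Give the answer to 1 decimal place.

-5.3‰

δ₀ = (0.0108351/0.0111800 − 1)×1000 = (0.969150 − 1)×1000 = -30.850‰
α − 1 = ε/1000 = -0.0225
f^(α−1) = 0.315^(-0.0225) = 1.026332
δ_res = (-30.850 + 1000) × 1.026332 − 1000 = 994.670 − 1000 = -5.33‰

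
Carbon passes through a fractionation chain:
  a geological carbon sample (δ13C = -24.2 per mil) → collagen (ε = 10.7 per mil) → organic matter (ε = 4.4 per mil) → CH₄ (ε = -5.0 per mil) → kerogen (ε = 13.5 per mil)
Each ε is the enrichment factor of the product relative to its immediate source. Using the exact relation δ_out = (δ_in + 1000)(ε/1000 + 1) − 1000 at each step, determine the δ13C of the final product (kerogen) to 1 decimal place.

-1.1 per mil

step 1: δ = (-24.20 + 1000)·(10.7/1000 + 1) − 1000 = -13.76 per mil
step 2: δ = (-13.76 + 1000)·(4.4/1000 + 1) − 1000 = -9.42 per mil
step 3: δ = (-9.42 + 1000)·(-5.0/1000 + 1) − 1000 = -14.37 per mil
step 4: δ = (-14.37 + 1000)·(13.5/1000 + 1) − 1000 = -1.07 per mil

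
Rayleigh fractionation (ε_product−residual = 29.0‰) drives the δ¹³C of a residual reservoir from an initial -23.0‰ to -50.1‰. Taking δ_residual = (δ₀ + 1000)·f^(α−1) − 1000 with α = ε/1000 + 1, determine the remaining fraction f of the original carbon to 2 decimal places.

0.38

α − 1 = ε/1000 = 0.0290
(δ_res + 1000)/(δ₀ + 1000) = (-50.1 + 1000)/(-23.0 + 1000) = 949.9/977.0 = 0.972262
f = 0.972262^(1/0.0290) = exp(ln(0.972262)/0.0290) = exp(-0.02813/0.0290)
f = exp(-0.9700) = 0.3791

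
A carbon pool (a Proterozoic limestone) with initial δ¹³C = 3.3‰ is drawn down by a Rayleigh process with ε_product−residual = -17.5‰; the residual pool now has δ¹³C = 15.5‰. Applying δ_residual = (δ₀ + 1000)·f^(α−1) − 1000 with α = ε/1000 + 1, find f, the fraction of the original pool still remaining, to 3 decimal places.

α − 1 = ε/1000 = -0.0175
(δ_res + 1000)/(δ₀ + 1000) = (15.5 + 1000)/(3.3 + 1000) = 1015.5/1003.3 = 1.012160
f = 1.012160^(1/-0.0175) = exp(ln(1.012160)/-0.0175) = exp(0.01209/-0.0175)
f = exp(-0.6907) = 0.5012

0.501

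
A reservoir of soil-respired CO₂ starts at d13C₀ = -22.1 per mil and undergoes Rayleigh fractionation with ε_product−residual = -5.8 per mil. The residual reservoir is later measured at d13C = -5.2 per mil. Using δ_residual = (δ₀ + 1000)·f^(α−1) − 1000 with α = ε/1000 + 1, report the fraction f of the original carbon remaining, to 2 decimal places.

0.05

α − 1 = ε/1000 = -0.0058
(δ_res + 1000)/(δ₀ + 1000) = (-5.2 + 1000)/(-22.1 + 1000) = 994.8/977.9 = 1.017282
f = 1.017282^(1/-0.0058) = exp(ln(1.017282)/-0.0058) = exp(0.01713/-0.0058)
f = exp(-2.9542) = 0.0521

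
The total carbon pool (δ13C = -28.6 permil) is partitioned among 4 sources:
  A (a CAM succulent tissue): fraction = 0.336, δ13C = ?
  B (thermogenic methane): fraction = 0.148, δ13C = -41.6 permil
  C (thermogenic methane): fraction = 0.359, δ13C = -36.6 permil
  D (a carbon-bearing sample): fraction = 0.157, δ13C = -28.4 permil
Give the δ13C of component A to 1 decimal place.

Isotope mass balance: δ_bulk = Σ fᵢ·δᵢ.
-28.6 = 0.336×δ_A + 0.148×(-41.6) + 0.359×(-36.6) + 0.157×(-28.4)
0.336·δ_A = -28.6 − (-23.755) = -4.845
δ_A = -4.845 / 0.336 = -14.42 permil

-14.4 permil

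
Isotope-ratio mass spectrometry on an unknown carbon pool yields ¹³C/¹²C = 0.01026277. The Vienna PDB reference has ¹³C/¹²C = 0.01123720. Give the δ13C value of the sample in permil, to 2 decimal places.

δ13C = (R_sample / R_standard − 1) × 1000
R_sample / R_standard = 0.01026277 / 0.01123720 = 0.913285
δ13C = (0.913285 − 1) × 1000 = -86.715 permil

-86.71 permil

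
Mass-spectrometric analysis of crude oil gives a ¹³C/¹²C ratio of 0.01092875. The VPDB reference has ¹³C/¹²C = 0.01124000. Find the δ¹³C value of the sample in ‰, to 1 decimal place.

-27.7‰

δ¹³C = (R_sample / R_standard − 1) × 1000
R_sample / R_standard = 0.01092875 / 0.01124000 = 0.972309
δ¹³C = (0.972309 − 1) × 1000 = -27.69‰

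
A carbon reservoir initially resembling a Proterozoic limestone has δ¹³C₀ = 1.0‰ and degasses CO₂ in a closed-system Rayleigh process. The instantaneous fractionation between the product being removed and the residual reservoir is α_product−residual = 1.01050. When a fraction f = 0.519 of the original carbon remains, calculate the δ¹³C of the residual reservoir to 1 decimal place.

Rayleigh residual: δ_res = (δ₀ + 1000)·f^(α−1) − 1000
α − 1 = 0.01050
f^(α−1) = 0.519^(0.01050) = 0.993137
δ_res = (1.0 + 1000) × 0.993137 − 1000 = 994.130 − 1000 = -5.87‰

-5.9‰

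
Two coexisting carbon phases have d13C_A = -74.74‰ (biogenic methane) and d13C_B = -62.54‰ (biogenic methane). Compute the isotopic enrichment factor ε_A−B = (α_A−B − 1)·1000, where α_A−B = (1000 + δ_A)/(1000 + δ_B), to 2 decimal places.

α_A−B = (1000 + -74.74) / (1000 + -62.54) = 925.26 / 937.46 = 0.986986
ε_A−B = (0.986986 − 1) × 1000 = -13.014‰
(The approximation ε ≈ δ_A − δ_B would give -12.20‰.)

-13.01‰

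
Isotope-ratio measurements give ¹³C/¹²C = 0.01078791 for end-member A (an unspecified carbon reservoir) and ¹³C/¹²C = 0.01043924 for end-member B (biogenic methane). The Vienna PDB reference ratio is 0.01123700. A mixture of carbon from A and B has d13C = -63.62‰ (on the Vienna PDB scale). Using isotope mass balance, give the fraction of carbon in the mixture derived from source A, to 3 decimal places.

δ_A = (0.01078791/0.01123700 − 1)×1000 = (0.960035 − 1)×1000 = -39.965‰
δ_B = (0.01043924/0.01123700 − 1)×1000 = (0.929006 − 1)×1000 = -70.994‰
f_A = (δ_mix − δ_B)/(δ_A − δ_B) = (-63.62 − (-70.994))/(-39.965 − (-70.994))
f_A = 7.374 / 31.029 = 0.2377

0.238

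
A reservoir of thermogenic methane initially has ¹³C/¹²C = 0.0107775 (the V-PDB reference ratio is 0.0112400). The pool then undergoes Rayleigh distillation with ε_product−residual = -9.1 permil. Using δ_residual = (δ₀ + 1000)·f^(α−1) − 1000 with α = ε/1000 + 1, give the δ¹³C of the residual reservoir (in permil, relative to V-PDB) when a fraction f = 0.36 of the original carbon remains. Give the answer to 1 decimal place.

-32.2 permil

δ₀ = (0.0107775/0.0112400 − 1)×1000 = (0.958852 − 1)×1000 = -41.148 permil
α − 1 = ε/1000 = -0.0091
f^(α−1) = 0.36^(-0.0091) = 1.009340
δ_res = (-41.148 + 1000) × 1.009340 − 1000 = 967.808 − 1000 = -32.19 permil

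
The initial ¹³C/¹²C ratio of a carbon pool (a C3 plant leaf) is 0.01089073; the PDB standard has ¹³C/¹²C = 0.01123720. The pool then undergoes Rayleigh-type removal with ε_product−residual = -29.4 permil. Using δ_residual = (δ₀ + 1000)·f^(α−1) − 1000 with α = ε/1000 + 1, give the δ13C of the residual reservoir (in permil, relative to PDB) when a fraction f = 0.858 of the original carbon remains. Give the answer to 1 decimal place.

-26.5 permil

δ₀ = (0.01089073/0.01123720 − 1)×1000 = (0.969168 − 1)×1000 = -30.832 permil
α − 1 = ε/1000 = -0.0294
f^(α−1) = 0.858^(-0.0294) = 1.004513
δ_res = (-30.832 + 1000) × 1.004513 − 1000 = 973.541 − 1000 = -26.46 permil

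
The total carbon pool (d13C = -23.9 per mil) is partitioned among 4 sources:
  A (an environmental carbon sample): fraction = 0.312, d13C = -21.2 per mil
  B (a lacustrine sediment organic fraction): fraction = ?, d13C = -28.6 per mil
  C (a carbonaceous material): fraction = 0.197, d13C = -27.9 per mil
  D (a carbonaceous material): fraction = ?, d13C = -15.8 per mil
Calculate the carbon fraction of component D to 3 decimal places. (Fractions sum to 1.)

Let f_D and f_B be the unknown fractions; fractions sum to 1 so f_D + f_B = 0.491.
Mass balance: Σ fᵢ·δᵢ = δ_bulk ⇒ f_D·(-15.8) + f_B·(-28.6) = -23.9 − (-12.111) = -11.789
Substitute f_B = 0.491 − f_D:
f_D·(-15.8 − -28.6) = -11.789 − 0.491×(-28.6) = 2.253
f_D = 2.253 / 12.8 = 0.1760

0.176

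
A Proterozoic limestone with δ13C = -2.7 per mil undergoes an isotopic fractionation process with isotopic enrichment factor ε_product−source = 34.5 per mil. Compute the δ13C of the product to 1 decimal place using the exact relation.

31.7 per mil

To first order, δ_product ≈ δ_source + ε = 31.8 per mil.
Exactly, δ_product = (δ_source + 1000)·(ε/1000 + 1) − 1000.
δ_product = (-2.7 + 1000) × (34.5/1000 + 1) − 1000
δ_product = 31.71 per mil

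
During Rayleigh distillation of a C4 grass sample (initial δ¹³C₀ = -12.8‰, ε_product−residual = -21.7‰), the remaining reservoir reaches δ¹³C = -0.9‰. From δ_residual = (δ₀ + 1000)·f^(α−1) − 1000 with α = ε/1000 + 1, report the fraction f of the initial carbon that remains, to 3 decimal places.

0.576

α − 1 = ε/1000 = -0.0217
(δ_res + 1000)/(δ₀ + 1000) = (-0.9 + 1000)/(-12.8 + 1000) = 999.1/987.2 = 1.012054
f = 1.012054^(1/-0.0217) = exp(ln(1.012054)/-0.0217) = exp(0.01198/-0.0217)
f = exp(-0.5522) = 0.5757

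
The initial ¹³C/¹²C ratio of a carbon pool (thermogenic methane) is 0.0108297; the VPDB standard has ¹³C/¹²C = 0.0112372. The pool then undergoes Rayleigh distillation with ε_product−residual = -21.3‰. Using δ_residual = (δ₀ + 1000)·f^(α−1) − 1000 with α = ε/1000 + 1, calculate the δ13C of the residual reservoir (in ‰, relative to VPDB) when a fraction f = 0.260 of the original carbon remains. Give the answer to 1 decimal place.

-8.2‰

δ₀ = (0.0108297/0.0112372 − 1)×1000 = (0.963737 − 1)×1000 = -36.263‰
α − 1 = ε/1000 = -0.0213
f^(α−1) = 0.260^(-0.0213) = 1.029108
δ_res = (-36.263 + 1000) × 1.029108 − 1000 = 991.789 − 1000 = -8.21‰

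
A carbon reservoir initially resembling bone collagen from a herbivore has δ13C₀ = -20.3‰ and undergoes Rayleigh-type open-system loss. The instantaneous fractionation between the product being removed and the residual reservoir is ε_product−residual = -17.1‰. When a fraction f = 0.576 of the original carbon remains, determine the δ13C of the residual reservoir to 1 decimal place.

-11.0‰

Rayleigh residual: δ_res = (δ₀ + 1000)·f^(α−1) − 1000
α = ε/1000 + 1 = 0.98290, so α − 1 = -0.01710
f^(α−1) = 0.576^(-0.01710) = 1.009478
δ_res = (-20.3 + 1000) × 1.009478 − 1000 = 988.985 − 1000 = -11.01‰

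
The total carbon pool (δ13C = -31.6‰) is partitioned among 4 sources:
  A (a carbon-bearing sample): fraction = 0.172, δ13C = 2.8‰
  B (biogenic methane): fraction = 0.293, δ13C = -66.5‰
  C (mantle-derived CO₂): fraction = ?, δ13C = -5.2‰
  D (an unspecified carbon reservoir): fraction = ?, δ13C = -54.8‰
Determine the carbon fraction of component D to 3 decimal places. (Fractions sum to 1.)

Let f_D and f_C be the unknown fractions; fractions sum to 1 so f_D + f_C = 0.535.
Mass balance: Σ fᵢ·δᵢ = δ_bulk ⇒ f_D·(-54.8) + f_C·(-5.2) = -31.6 − (-19.003) = -12.597
Substitute f_C = 0.535 − f_D:
f_D·(-54.8 − -5.2) = -12.597 − 0.535×(-5.2) = -9.815
f_D = -9.815 / -49.6 = 0.1979

0.198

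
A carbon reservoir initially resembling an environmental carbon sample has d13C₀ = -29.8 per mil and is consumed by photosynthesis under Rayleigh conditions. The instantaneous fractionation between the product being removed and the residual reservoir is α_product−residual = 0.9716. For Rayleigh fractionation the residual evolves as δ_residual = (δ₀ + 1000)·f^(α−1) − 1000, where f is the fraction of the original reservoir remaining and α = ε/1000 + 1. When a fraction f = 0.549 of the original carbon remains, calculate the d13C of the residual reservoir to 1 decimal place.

-13.1 per mil

Rayleigh residual: δ_res = (δ₀ + 1000)·f^(α−1) − 1000
α − 1 = -0.02840
f^(α−1) = 0.549^(-0.02840) = 1.017176
δ_res = (-29.8 + 1000) × 1.017176 − 1000 = 986.864 − 1000 = -13.14 per mil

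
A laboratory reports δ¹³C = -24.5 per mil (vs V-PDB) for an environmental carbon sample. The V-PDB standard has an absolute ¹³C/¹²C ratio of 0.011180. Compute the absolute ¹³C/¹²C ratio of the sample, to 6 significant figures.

R_sample = R_standard × (δ¹³C/1000 + 1)
R_sample = 0.011180 × (-24.5/1000 + 1) = 0.011180 × 0.975500
R_sample = 0.0109061

0.0109061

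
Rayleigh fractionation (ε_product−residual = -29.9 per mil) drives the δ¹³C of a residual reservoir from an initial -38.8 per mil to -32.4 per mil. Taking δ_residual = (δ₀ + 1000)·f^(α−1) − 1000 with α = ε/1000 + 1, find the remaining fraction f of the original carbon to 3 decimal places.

0.801

α − 1 = ε/1000 = -0.0299
(δ_res + 1000)/(δ₀ + 1000) = (-32.4 + 1000)/(-38.8 + 1000) = 967.6/961.2 = 1.006658
f = 1.006658^(1/-0.0299) = exp(ln(1.006658)/-0.0299) = exp(0.00664/-0.0299)
f = exp(-0.2219) = 0.8010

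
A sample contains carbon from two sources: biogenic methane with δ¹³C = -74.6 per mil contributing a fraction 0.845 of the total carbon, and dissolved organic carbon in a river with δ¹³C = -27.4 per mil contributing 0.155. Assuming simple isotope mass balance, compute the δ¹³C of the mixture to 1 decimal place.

δ_mix = f_A·δ_A + f_B·δ_B
δ_mix = 0.845 × (-74.6) + 0.155 × (-27.4)
δ_mix = -63.04 + -4.25 = -67.28 per mil

-67.3 per mil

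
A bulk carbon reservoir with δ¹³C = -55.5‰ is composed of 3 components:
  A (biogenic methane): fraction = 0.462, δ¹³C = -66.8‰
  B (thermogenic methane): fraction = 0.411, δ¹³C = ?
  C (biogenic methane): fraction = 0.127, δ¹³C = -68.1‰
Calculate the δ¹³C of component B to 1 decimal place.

-38.9‰

Isotope mass balance: δ_bulk = Σ fᵢ·δᵢ.
-55.5 = 0.462×(-66.8) + 0.411×δ_B + 0.127×(-68.1)
0.411·δ_B = -55.5 − (-39.510) = -15.990
δ_B = -15.990 / 0.411 = -38.90‰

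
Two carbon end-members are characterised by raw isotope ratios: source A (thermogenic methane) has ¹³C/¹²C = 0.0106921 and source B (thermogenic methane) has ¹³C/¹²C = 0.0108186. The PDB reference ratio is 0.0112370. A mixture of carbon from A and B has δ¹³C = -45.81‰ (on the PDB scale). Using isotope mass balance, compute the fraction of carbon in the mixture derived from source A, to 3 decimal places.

δ_A = (0.0106921/0.0112370 − 1)×1000 = (0.951508 − 1)×1000 = -48.492‰
δ_B = (0.0108186/0.0112370 − 1)×1000 = (0.962766 − 1)×1000 = -37.234‰
f_A = (δ_mix − δ_B)/(δ_A − δ_B) = (-45.81 − (-37.234))/(-48.492 − (-37.234))
f_A = -8.576 / -11.257 = 0.7618

0.762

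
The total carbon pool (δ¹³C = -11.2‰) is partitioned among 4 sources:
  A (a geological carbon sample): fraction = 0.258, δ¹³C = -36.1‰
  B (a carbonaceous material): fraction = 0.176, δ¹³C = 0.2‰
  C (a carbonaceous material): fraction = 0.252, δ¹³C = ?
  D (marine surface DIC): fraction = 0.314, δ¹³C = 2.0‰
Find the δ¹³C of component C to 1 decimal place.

Isotope mass balance: δ_bulk = Σ fᵢ·δᵢ.
-11.2 = 0.258×(-36.1) + 0.176×(0.2) + 0.252×δ_C + 0.314×(2.0)
0.252·δ_C = -11.2 − (-8.651) = -2.549
δ_C = -2.549 / 0.252 = -10.12‰

-10.1‰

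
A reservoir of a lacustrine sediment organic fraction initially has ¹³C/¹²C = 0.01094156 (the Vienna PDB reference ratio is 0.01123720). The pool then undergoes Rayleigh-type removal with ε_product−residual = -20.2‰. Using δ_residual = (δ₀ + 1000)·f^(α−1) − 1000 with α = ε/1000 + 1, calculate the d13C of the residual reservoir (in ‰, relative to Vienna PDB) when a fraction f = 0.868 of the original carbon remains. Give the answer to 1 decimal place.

-23.5‰

δ₀ = (0.01094156/0.01123720 − 1)×1000 = (0.973691 − 1)×1000 = -26.309‰
α − 1 = ε/1000 = -0.0202
f^(α−1) = 0.868^(-0.0202) = 1.002864
δ_res = (-26.309 + 1000) × 1.002864 − 1000 = 976.479 − 1000 = -23.52‰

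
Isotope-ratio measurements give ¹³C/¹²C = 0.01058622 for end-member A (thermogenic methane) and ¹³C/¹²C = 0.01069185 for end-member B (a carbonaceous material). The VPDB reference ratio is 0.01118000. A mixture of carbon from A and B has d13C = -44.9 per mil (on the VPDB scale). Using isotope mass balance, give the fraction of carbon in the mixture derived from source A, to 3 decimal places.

0.131

δ_A = (0.01058622/0.01118000 − 1)×1000 = (0.946889 − 1)×1000 = -53.111 per mil
δ_B = (0.01069185/0.01118000 − 1)×1000 = (0.956337 − 1)×1000 = -43.663 per mil
f_A = (δ_mix − δ_B)/(δ_A − δ_B) = (-44.9 − (-43.663))/(-53.111 − (-43.663))
f_A = -1.237 / -9.448 = 0.1309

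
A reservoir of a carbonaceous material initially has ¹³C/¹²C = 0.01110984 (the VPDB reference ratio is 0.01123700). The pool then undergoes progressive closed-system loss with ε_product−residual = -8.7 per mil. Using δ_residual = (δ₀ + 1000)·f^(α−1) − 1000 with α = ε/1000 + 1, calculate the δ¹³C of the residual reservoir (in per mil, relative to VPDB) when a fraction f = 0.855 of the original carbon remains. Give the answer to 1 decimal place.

δ₀ = (0.01110984/0.01123700 − 1)×1000 = (0.988684 − 1)×1000 = -11.316 per mil
α − 1 = ε/1000 = -0.0087
f^(α−1) = 0.855^(-0.0087) = 1.001364
δ_res = (-11.316 + 1000) × 1.001364 − 1000 = 990.032 − 1000 = -9.97 per mil

-10.0 per mil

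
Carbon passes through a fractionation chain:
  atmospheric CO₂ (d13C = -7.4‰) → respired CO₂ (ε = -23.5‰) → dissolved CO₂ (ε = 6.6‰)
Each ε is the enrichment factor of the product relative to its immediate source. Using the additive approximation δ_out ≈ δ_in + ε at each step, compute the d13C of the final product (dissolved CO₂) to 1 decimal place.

-24.3‰

step 1: δ ≈ -7.4 + (-23.5) = -30.9‰
step 2: δ ≈ -30.9 + (6.6) = -24.3‰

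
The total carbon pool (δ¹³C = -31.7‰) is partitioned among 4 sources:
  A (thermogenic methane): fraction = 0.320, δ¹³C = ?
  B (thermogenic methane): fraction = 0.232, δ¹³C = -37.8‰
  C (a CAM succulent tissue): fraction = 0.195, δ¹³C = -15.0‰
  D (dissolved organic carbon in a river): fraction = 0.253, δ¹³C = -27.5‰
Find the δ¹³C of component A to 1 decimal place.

Isotope mass balance: δ_bulk = Σ fᵢ·δᵢ.
-31.7 = 0.320×δ_A + 0.232×(-37.8) + 0.195×(-15.0) + 0.253×(-27.5)
0.320·δ_A = -31.7 − (-18.652) = -13.048
δ_A = -13.048 / 0.320 = -40.77‰

-40.8‰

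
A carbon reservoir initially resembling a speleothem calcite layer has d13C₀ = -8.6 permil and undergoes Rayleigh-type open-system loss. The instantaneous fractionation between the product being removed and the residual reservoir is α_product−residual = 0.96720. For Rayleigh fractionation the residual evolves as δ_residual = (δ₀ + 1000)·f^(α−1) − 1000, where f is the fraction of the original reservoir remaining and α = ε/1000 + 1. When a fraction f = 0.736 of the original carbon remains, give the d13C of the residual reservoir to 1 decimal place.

1.4 permil

Rayleigh residual: δ_res = (δ₀ + 1000)·f^(α−1) − 1000
α − 1 = -0.03280
f^(α−1) = 0.736^(-0.03280) = 1.010105
δ_res = (-8.6 + 1000) × 1.010105 − 1000 = 1001.418 − 1000 = 1.42 permil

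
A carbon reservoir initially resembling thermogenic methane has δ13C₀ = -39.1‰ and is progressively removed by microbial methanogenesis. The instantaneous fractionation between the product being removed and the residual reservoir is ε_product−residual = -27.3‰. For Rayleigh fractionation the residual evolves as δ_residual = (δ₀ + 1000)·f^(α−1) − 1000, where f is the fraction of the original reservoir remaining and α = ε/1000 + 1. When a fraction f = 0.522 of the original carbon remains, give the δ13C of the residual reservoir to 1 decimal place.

Rayleigh residual: δ_res = (δ₀ + 1000)·f^(α−1) − 1000
α = ε/1000 + 1 = 0.97270, so α − 1 = -0.02730
f^(α−1) = 0.522^(-0.02730) = 1.017906
δ_res = (-39.1 + 1000) × 1.017906 − 1000 = 978.106 − 1000 = -21.89‰

-21.9‰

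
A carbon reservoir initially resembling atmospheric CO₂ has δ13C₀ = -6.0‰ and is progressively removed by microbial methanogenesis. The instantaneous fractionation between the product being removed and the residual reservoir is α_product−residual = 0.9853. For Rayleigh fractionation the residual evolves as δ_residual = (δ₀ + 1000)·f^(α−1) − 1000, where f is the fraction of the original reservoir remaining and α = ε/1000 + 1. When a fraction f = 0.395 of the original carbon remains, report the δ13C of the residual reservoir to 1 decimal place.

Rayleigh residual: δ_res = (δ₀ + 1000)·f^(α−1) − 1000
α − 1 = -0.01470
f^(α−1) = 0.395^(-0.01470) = 1.013748
δ_res = (-6.0 + 1000) × 1.013748 − 1000 = 1007.666 − 1000 = 7.67‰

7.7‰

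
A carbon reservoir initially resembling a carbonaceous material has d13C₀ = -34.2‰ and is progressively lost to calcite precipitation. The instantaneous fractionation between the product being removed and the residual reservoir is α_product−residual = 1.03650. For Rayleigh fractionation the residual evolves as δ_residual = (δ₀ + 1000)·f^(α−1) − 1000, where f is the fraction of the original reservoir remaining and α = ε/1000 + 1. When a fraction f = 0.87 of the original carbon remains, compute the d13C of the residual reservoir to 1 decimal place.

Rayleigh residual: δ_res = (δ₀ + 1000)·f^(α−1) − 1000
α − 1 = 0.03650
f^(α−1) = 0.87^(0.03650) = 0.994930
δ_res = (-34.2 + 1000) × 0.994930 − 1000 = 960.903 − 1000 = -39.10‰

-39.1‰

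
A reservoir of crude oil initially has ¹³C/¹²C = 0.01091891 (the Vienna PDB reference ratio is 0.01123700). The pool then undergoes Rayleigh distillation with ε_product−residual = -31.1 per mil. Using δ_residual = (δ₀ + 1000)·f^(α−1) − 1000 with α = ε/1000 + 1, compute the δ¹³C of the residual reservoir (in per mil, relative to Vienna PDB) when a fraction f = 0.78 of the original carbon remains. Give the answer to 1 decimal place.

-20.8 per mil

δ₀ = (0.01091891/0.01123700 − 1)×1000 = (0.971693 − 1)×1000 = -28.307 per mil
α − 1 = ε/1000 = -0.0311
f^(α−1) = 0.78^(-0.0311) = 1.007757
δ_res = (-28.307 + 1000) × 1.007757 − 1000 = 979.230 − 1000 = -20.77 per mil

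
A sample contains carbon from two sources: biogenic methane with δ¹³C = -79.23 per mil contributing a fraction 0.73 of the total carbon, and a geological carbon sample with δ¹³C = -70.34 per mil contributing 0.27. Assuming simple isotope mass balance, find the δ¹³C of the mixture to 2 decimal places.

-76.83 per mil

δ_mix = f_A·δ_A + f_B·δ_B
δ_mix = 0.73 × (-79.23) + 0.27 × (-70.34)
δ_mix = -57.838 + -18.992 = -76.830 per mil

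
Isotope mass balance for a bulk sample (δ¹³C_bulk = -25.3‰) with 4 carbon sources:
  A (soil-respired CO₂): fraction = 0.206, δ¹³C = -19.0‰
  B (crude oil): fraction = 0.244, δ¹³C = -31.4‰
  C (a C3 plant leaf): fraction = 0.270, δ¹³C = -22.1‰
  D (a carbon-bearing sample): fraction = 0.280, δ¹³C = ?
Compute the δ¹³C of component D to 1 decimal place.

-27.7‰

Isotope mass balance: δ_bulk = Σ fᵢ·δᵢ.
-25.3 = 0.206×(-19.0) + 0.244×(-31.4) + 0.270×(-22.1) + 0.280×δ_D
0.280·δ_D = -25.3 − (-17.543) = -7.757
δ_D = -7.757 / 0.280 = -27.70‰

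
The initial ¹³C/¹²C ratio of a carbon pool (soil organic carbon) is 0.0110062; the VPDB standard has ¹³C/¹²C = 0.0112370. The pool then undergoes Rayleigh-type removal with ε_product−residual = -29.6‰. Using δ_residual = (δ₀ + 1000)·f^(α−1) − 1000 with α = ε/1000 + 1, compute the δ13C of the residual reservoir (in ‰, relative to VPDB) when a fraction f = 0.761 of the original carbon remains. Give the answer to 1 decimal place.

-12.6‰

δ₀ = (0.0110062/0.0112370 − 1)×1000 = (0.979461 − 1)×1000 = -20.539‰
α − 1 = ε/1000 = -0.0296
f^(α−1) = 0.761^(-0.0296) = 1.008117
δ_res = (-20.539 + 1000) × 1.008117 − 1000 = 987.411 − 1000 = -12.59‰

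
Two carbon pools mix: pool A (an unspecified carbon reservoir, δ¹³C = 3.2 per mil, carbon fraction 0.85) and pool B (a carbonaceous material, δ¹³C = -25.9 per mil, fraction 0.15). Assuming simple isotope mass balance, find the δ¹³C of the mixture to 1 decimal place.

-1.2 per mil

δ_mix = f_A·δ_A + f_B·δ_B
δ_mix = 0.85 × (3.2) + 0.15 × (-25.9)
δ_mix = 2.72 + -3.88 = -1.16 per mil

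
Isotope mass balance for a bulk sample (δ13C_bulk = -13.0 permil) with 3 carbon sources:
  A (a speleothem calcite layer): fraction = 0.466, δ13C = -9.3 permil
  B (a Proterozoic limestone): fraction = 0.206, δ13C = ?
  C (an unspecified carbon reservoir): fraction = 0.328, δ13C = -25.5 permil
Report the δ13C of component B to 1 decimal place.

-1.5 permil

Isotope mass balance: δ_bulk = Σ fᵢ·δᵢ.
-13.0 = 0.466×(-9.3) + 0.206×δ_B + 0.328×(-25.5)
0.206·δ_B = -13.0 − (-12.698) = -0.302
δ_B = -0.302 / 0.206 = -1.47 permil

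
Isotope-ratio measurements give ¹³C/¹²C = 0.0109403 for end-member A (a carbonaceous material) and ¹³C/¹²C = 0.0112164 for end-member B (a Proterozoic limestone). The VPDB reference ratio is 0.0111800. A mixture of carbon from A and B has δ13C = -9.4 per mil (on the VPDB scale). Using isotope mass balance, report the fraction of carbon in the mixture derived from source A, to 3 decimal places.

0.512

δ_A = (0.0109403/0.0111800 − 1)×1000 = (0.978560 − 1)×1000 = -21.440 per mil
δ_B = (0.0112164/0.0111800 − 1)×1000 = (1.003256 − 1)×1000 = 3.256 per mil
f_A = (δ_mix − δ_B)/(δ_A − δ_B) = (-9.4 − (3.256))/(-21.440 − (3.256))
f_A = -12.656 / -24.696 = 0.5125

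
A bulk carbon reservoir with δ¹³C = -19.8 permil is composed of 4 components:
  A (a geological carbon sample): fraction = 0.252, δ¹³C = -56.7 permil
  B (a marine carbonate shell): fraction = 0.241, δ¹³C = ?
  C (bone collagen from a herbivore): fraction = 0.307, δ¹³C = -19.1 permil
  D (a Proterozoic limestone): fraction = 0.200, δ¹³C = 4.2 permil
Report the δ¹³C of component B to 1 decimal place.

-2.0 permil

Isotope mass balance: δ_bulk = Σ fᵢ·δᵢ.
-19.8 = 0.252×(-56.7) + 0.241×δ_B + 0.307×(-19.1) + 0.200×(4.2)
0.241·δ_B = -19.8 − (-19.312) = -0.488
δ_B = -0.488 / 0.241 = -2.02 permil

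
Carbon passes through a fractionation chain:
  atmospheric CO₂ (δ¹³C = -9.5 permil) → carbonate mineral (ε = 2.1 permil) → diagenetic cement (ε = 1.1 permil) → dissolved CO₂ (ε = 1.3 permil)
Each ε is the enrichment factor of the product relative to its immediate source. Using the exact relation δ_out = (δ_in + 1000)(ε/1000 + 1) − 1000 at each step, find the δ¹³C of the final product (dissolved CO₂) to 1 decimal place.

-5.0 permil

step 1: δ = (-9.50 + 1000)·(2.1/1000 + 1) − 1000 = -7.42 permil
step 2: δ = (-7.42 + 1000)·(1.1/1000 + 1) − 1000 = -6.33 permil
step 3: δ = (-6.33 + 1000)·(1.3/1000 + 1) − 1000 = -5.04 permil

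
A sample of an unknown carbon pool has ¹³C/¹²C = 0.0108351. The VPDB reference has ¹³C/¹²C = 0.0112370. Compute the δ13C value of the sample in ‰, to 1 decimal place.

δ13C = (R_sample / R_standard − 1) × 1000
R_sample / R_standard = 0.0108351 / 0.0112370 = 0.964234
δ13C = (0.964234 − 1) × 1000 = -35.77‰

-35.8‰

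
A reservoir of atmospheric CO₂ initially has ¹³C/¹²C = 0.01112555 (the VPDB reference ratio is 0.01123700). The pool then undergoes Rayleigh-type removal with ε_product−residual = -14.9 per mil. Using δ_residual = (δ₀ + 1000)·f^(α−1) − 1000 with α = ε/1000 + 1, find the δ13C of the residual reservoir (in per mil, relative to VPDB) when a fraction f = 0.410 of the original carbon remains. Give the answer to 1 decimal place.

δ₀ = (0.01112555/0.01123700 − 1)×1000 = (0.990082 − 1)×1000 = -9.918 per mil
α − 1 = ε/1000 = -0.0149
f^(α−1) = 0.410^(-0.0149) = 1.013373
δ_res = (-9.918 + 1000) × 1.013373 − 1000 = 1003.323 − 1000 = 3.32 per mil

3.3 per mil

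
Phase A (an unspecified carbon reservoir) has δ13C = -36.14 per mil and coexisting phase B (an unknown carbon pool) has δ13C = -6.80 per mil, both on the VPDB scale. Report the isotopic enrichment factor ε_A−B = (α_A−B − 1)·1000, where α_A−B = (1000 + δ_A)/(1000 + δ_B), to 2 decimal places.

-29.54 per mil

α_A−B = (1000 + -36.14) / (1000 + -6.80) = 963.86 / 993.20 = 0.970459
ε_A−B = (0.970459 − 1) × 1000 = -29.541 per mil
(The approximation ε ≈ δ_A − δ_B would give -29.34 per mil.)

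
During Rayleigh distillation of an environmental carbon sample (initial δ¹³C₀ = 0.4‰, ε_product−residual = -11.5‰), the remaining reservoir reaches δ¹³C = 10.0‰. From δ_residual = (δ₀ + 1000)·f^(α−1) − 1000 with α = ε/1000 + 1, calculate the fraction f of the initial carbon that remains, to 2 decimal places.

0.44

α − 1 = ε/1000 = -0.0115
(δ_res + 1000)/(δ₀ + 1000) = (10.0 + 1000)/(0.4 + 1000) = 1010.0/1000.4 = 1.009596
f = 1.009596^(1/-0.0115) = exp(ln(1.009596)/-0.0115) = exp(0.00955/-0.0115)
f = exp(-0.8305) = 0.4358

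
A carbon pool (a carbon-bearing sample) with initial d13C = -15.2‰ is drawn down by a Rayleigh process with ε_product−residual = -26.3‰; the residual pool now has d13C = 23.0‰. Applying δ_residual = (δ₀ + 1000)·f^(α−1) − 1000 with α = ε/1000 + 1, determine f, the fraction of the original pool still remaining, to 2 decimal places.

α − 1 = ε/1000 = -0.0263
(δ_res + 1000)/(δ₀ + 1000) = (23.0 + 1000)/(-15.2 + 1000) = 1023.0/984.8 = 1.038790
f = 1.038790^(1/-0.0263) = exp(ln(1.038790)/-0.0263) = exp(0.03806/-0.0263)
f = exp(-1.4470) = 0.2353

0.24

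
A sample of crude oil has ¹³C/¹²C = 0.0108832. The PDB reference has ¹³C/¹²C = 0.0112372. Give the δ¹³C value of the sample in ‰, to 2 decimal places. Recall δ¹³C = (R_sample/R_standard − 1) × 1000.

δ¹³C = (R_sample / R_standard − 1) × 1000
R_sample / R_standard = 0.0108832 / 0.0112372 = 0.968497
δ¹³C = (0.968497 − 1) × 1000 = -31.503‰

-31.50‰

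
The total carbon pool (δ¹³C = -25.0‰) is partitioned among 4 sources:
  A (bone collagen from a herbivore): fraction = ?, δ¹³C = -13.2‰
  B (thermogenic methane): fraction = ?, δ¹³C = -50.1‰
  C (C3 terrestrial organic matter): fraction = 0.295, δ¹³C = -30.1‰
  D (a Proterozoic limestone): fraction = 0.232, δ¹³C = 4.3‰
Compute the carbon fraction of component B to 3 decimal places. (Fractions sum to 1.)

0.295

Let f_B and f_A be the unknown fractions; fractions sum to 1 so f_B + f_A = 0.473.
Mass balance: Σ fᵢ·δᵢ = δ_bulk ⇒ f_B·(-50.1) + f_A·(-13.2) = -25.0 − (-7.882) = -17.118
Substitute f_A = 0.473 − f_B:
f_B·(-50.1 − -13.2) = -17.118 − 0.473×(-13.2) = -10.874
f_B = -10.874 / -36.9 = 0.2947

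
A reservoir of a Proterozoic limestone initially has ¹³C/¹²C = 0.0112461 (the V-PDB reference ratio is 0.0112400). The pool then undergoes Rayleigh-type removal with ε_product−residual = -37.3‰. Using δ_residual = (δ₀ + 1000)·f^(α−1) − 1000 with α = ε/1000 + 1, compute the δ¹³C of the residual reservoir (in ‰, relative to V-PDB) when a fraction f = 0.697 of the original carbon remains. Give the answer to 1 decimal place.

14.1‰

δ₀ = (0.0112461/0.0112400 − 1)×1000 = (1.000543 − 1)×1000 = 0.543‰
α − 1 = ε/1000 = -0.0373
f^(α−1) = 0.697^(-0.0373) = 1.013555
δ_res = (0.543 + 1000) × 1.013555 − 1000 = 1014.105 − 1000 = 14.11‰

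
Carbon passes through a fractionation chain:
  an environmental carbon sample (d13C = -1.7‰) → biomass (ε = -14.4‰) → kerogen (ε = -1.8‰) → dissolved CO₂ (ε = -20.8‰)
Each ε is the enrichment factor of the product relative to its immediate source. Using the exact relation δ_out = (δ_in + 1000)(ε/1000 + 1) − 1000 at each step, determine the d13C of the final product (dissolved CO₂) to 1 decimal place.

step 1: δ = (-1.70 + 1000)·(-14.4/1000 + 1) − 1000 = -16.08‰
step 2: δ = (-16.08 + 1000)·(-1.8/1000 + 1) − 1000 = -17.85‰
step 3: δ = (-17.85 + 1000)·(-20.8/1000 + 1) − 1000 = -38.28‰

-38.3‰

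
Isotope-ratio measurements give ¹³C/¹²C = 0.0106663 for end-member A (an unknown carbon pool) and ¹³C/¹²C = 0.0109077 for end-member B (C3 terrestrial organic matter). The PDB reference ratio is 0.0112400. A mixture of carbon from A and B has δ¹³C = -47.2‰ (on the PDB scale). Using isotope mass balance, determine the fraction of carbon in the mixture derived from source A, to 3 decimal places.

δ_A = (0.0106663/0.0112400 − 1)×1000 = (0.948959 − 1)×1000 = -51.041‰
δ_B = (0.0109077/0.0112400 − 1)×1000 = (0.970436 − 1)×1000 = -29.564‰
f_A = (δ_mix − δ_B)/(δ_A − δ_B) = (-47.2 − (-29.564))/(-51.041 − (-29.564))
f_A = -17.636 / -21.477 = 0.8212

0.821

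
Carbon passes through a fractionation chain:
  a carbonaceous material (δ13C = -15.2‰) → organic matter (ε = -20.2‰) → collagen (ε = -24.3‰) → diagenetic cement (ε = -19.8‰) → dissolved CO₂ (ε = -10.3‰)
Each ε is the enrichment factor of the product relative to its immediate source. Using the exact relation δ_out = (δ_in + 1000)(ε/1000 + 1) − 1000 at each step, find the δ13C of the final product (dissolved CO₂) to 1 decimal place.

step 1: δ = (-15.20 + 1000)·(-20.2/1000 + 1) − 1000 = -35.09‰
step 2: δ = (-35.09 + 1000)·(-24.3/1000 + 1) − 1000 = -58.54‰
step 3: δ = (-58.54 + 1000)·(-19.8/1000 + 1) − 1000 = -77.18‰
step 4: δ = (-77.18 + 1000)·(-10.3/1000 + 1) − 1000 = -86.69‰

-86.7‰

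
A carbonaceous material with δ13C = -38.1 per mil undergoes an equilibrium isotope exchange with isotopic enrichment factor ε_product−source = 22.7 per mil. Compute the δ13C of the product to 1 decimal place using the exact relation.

-16.3 per mil

Exactly, δ_product = (δ_source + 1000)·(ε/1000 + 1) − 1000.
δ_product = (-38.1 + 1000) × (22.7/1000 + 1) − 1000
δ_product = -16.26 per mil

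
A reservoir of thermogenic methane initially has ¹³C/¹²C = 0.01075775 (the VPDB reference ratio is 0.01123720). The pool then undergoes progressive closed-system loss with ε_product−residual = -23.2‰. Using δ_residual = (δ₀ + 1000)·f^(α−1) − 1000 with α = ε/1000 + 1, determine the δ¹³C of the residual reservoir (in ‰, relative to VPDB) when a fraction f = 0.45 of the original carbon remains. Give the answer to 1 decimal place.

-24.8‰

δ₀ = (0.01075775/0.01123720 − 1)×1000 = (0.957334 − 1)×1000 = -42.666‰
α − 1 = ε/1000 = -0.0232
f^(α−1) = 0.45^(-0.0232) = 1.018698
δ_res = (-42.666 + 1000) × 1.018698 − 1000 = 975.234 − 1000 = -24.77‰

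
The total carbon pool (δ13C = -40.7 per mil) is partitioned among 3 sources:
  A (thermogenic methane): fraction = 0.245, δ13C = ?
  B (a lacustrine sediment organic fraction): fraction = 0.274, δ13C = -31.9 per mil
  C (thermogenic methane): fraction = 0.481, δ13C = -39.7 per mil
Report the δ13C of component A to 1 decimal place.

Isotope mass balance: δ_bulk = Σ fᵢ·δᵢ.
-40.7 = 0.245×δ_A + 0.274×(-31.9) + 0.481×(-39.7)
0.245·δ_A = -40.7 − (-27.836) = -12.864
δ_A = -12.864 / 0.245 = -52.50 per mil

-52.5 per mil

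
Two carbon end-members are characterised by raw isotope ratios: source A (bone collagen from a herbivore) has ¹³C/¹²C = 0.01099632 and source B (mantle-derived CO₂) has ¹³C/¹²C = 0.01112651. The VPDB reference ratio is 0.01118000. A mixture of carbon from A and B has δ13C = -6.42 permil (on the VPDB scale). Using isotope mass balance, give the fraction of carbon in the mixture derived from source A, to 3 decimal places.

δ_A = (0.01099632/0.01118000 − 1)×1000 = (0.983571 − 1)×1000 = -16.429 permil
δ_B = (0.01112651/0.01118000 − 1)×1000 = (0.995216 − 1)×1000 = -4.784 permil
f_A = (δ_mix − δ_B)/(δ_A − δ_B) = (-6.42 − (-4.784))/(-16.429 − (-4.784))
f_A = -1.636 / -11.645 = 0.1405

0.140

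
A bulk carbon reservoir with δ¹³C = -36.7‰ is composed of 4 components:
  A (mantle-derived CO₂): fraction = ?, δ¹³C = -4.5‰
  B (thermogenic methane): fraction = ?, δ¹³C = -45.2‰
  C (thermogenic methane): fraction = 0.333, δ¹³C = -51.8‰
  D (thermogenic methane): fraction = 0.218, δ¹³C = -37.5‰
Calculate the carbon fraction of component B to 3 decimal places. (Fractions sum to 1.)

0.227

Let f_B and f_A be the unknown fractions; fractions sum to 1 so f_B + f_A = 0.449.
Mass balance: Σ fᵢ·δᵢ = δ_bulk ⇒ f_B·(-45.2) + f_A·(-4.5) = -36.7 − (-25.424) = -11.276
Substitute f_A = 0.449 − f_B:
f_B·(-45.2 − -4.5) = -11.276 − 0.449×(-4.5) = -9.255
f_B = -9.255 / -40.7 = 0.2274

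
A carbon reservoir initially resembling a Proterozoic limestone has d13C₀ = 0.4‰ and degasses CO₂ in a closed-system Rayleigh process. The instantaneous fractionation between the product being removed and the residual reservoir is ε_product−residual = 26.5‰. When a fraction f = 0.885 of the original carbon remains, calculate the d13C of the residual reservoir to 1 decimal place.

Rayleigh residual: δ_res = (δ₀ + 1000)·f^(α−1) − 1000
α = ε/1000 + 1 = 1.02650, so α − 1 = 0.02650
f^(α−1) = 0.885^(0.02650) = 0.996768
δ_res = (0.4 + 1000) × 0.996768 − 1000 = 997.166 − 1000 = -2.83‰

-2.8‰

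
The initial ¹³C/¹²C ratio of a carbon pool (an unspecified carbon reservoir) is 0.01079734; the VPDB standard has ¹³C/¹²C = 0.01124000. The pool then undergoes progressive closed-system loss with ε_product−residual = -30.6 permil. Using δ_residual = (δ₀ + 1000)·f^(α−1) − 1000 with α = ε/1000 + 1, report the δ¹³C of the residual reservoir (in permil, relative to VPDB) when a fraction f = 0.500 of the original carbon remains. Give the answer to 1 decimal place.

-18.8 permil

δ₀ = (0.01079734/0.01124000 − 1)×1000 = (0.960617 − 1)×1000 = -39.383 permil
α − 1 = ε/1000 = -0.0306
f^(α−1) = 0.500^(-0.0306) = 1.021437
δ_res = (-39.383 + 1000) × 1.021437 − 1000 = 981.210 − 1000 = -18.79 permil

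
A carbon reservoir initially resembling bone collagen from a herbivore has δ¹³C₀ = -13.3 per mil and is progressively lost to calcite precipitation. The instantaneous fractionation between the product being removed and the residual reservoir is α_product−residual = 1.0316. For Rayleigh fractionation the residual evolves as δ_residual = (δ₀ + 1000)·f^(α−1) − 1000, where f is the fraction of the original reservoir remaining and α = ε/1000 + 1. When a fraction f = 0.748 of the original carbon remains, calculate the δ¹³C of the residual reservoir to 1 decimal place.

Rayleigh residual: δ_res = (δ₀ + 1000)·f^(α−1) − 1000
α − 1 = 0.03160
f^(α−1) = 0.748^(0.03160) = 0.990867
δ_res = (-13.3 + 1000) × 0.990867 − 1000 = 977.688 − 1000 = -22.31 per mil

-22.3 per mil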